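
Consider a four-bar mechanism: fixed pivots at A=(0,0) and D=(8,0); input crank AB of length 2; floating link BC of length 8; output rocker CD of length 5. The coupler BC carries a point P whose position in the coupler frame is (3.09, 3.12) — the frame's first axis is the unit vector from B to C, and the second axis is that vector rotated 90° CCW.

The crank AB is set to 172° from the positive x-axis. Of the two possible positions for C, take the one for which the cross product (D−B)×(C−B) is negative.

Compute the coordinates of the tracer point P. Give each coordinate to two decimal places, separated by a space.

A=(0,0), D=(8.00,0)
B = A + 2.00·(cos172°, sin172°) = (-1.9805, 0.2783)
|BD| = 9.9844
circle(B,8.00) ∩ circle(D,5.00): a=6.9453, h=3.9703
  candidates: C₊=(5.0727,4.0535) cross=39.641; C₋=(4.8513,-3.8841) cross=-39.641
  mode - wants cross < 0 → take C=(4.8513,-3.8841) (cross=-39.641)
ex = (C−B)/|BC| = (0.8540,-0.5203); ey = (0.5203,0.8540)
P = B + 3.09·ex + 3.12·ey = (2.2816,1.3350)

2.28 1.34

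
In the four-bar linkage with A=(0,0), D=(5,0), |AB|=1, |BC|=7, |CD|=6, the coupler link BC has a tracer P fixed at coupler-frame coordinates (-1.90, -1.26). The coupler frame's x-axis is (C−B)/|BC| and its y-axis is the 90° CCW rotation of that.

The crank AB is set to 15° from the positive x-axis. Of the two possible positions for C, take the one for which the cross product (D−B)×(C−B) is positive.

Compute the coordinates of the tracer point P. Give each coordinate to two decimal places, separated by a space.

A=(0,0), D=(5.00,0)
B = A + 1.00·(cos15°, sin15°) = (0.9659, 0.2588)
|BD| = 4.0424
circle(B,7.00) ∩ circle(D,6.00): a=3.6292, h=5.9858
  candidates: C₊=(4.9709,5.9999) cross=24.197; C₋=(4.2044,-5.9470) cross=-24.197
  mode + wants cross > 0 → take C=(4.9709,5.9999) (cross=24.197)
ex = (C−B)/|BC| = (0.5721,0.8202); ey = (-0.8202,0.5721)
P = B + -1.90·ex + -1.26·ey = (0.9123,-2.0204)

0.91 -2.02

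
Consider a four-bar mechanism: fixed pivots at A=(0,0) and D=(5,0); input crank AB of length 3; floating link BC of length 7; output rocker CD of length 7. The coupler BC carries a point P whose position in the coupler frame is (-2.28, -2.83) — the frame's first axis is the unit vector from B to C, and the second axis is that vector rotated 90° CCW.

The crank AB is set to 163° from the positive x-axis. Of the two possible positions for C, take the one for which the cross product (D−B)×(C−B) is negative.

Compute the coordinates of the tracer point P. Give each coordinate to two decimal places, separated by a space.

A=(0,0), D=(5.00,0)
B = A + 3.00·(cos163°, sin163°) = (-2.8689, 0.8771)
|BD| = 7.9176
circle(B,7.00) ∩ circle(D,7.00): a=3.9588, h=5.7730
  candidates: C₊=(1.7051,6.1760) cross=45.709; C₋=(0.4260,-5.2989) cross=-45.709
  mode - wants cross < 0 → take C=(0.4260,-5.2989) (cross=-45.709)
ex = (C−B)/|BC| = (0.4707,-0.8823); ey = (0.8823,0.4707)
P = B + -2.28·ex + -2.83·ey = (-6.4390,1.5566)

-6.44 1.56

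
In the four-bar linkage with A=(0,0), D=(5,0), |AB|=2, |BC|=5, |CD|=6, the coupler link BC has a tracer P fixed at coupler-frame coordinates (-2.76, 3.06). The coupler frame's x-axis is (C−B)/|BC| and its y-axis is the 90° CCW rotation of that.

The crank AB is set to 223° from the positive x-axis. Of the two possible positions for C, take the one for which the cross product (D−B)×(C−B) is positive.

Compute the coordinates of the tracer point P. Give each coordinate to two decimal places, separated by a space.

-5.22 -3.06

A=(0,0), D=(5.00,0)
B = A + 2.00·(cos223°, sin223°) = (-1.4627, -1.3640)
|BD| = 6.6051
circle(B,5.00) ∩ circle(D,6.00): a=2.4698, h=4.3474
  candidates: C₊=(0.0561,3.3997) cross=28.715; C₋=(1.8517,-5.1076) cross=-28.715
  mode + wants cross > 0 → take C=(0.0561,3.3997) (cross=28.715)
ex = (C−B)/|BC| = (0.3038,0.9527); ey = (-0.9527,0.3038)
P = B + -2.76·ex + 3.06·ey = (-5.2165,-3.0640)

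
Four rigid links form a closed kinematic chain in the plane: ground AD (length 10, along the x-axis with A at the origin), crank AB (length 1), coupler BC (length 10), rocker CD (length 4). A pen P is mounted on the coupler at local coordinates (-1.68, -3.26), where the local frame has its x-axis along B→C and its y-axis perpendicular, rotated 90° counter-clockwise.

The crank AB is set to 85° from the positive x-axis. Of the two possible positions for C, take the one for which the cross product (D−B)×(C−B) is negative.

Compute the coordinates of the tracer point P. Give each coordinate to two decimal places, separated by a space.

A=(0,0), D=(10.00,0)
B = A + 1.00·(cos85°, sin85°) = (0.0872, 0.9962)
|BD| = 9.9628
circle(B,10.00) ∩ circle(D,4.00): a=9.1971, h=3.9260
  candidates: C₊=(9.6307,3.9829) cross=39.114; C₋=(8.8456,-3.8298) cross=-39.114
  mode - wants cross < 0 → take C=(8.8456,-3.8298) (cross=-39.114)
ex = (C−B)/|BC| = (0.8758,-0.4826); ey = (0.4826,0.8758)
P = B + -1.68·ex + -3.26·ey = (-2.9575,-1.0483)

-2.96 -1.05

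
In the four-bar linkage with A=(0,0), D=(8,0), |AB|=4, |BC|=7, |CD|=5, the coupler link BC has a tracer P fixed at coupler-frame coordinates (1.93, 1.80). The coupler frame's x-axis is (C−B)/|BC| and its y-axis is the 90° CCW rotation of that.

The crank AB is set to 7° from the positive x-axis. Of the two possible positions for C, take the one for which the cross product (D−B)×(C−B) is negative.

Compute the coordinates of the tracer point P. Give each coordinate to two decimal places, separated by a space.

A=(0,0), D=(8.00,0)
B = A + 4.00·(cos7°, sin7°) = (3.9702, 0.4875)
|BD| = 4.0592
circle(B,7.00) ∩ circle(D,5.00): a=4.9858, h=4.9134
  candidates: C₊=(9.5100,4.7665) cross=19.944; C₋=(8.3299,-4.9891) cross=-19.944
  mode - wants cross < 0 → take C=(8.3299,-4.9891) (cross=-19.944)
ex = (C−B)/|BC| = (0.6228,-0.7824); ey = (0.7824,0.6228)
P = B + 1.93·ex + 1.80·ey = (6.5805,0.0986)

6.58 0.10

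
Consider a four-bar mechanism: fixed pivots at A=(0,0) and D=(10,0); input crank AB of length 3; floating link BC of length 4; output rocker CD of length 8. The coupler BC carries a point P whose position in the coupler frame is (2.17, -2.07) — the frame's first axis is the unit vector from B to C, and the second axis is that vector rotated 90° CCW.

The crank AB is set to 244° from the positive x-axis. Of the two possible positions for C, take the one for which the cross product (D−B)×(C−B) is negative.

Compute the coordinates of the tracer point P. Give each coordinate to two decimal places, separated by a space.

A=(0,0), D=(10.00,0)
B = A + 3.00·(cos244°, sin244°) = (-1.3151, -2.6964)
|BD| = 11.6320
circle(B,4.00) ∩ circle(D,8.00): a=3.7527, h=1.3847
  candidates: C₊=(2.0144,-0.4795) cross=16.106; C₋=(2.6563,-3.1734) cross=-16.106
  mode - wants cross < 0 → take C=(2.6563,-3.1734) (cross=-16.106)
ex = (C−B)/|BC| = (0.9929,-0.1193); ey = (0.1193,0.9929)
P = B + 2.17·ex + -2.07·ey = (0.5925,-5.0104)

0.59 -5.01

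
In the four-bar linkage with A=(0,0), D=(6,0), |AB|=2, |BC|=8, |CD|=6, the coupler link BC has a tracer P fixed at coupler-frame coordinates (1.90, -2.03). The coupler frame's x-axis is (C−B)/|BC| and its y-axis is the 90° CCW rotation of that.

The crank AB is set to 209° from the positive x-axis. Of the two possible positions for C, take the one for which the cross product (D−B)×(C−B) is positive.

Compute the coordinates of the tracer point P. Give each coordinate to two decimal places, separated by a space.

1.02 -0.74

A=(0,0), D=(6.00,0)
B = A + 2.00·(cos209°, sin209°) = (-1.7492, -0.9696)
|BD| = 7.8097
circle(B,8.00) ∩ circle(D,6.00): a=5.6975, h=5.6159
  candidates: C₊=(3.2069,5.3102) cross=43.859; C₋=(4.6014,-5.8347) cross=-43.859
  mode + wants cross > 0 → take C=(3.2069,5.3102) (cross=43.859)
ex = (C−B)/|BC| = (0.6195,0.7850); ey = (-0.7850,0.6195)
P = B + 1.90·ex + -2.03·ey = (1.0214,-0.7358)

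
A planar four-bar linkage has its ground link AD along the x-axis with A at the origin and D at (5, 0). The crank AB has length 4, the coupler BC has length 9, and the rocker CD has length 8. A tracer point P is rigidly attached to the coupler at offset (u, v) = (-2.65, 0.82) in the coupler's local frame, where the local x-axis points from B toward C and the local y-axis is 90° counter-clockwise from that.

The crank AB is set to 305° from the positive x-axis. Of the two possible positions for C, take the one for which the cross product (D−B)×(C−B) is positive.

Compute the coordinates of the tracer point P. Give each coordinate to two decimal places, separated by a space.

A=(0,0), D=(5.00,0)
B = A + 4.00·(cos305°, sin305°) = (2.2943, -3.2766)
|BD| = 4.2493
circle(B,9.00) ∩ circle(D,8.00): a=4.1250, h=7.9990
  candidates: C₊=(-1.2471,4.9973) cross=33.991; C₋=(11.0887,-5.1891) cross=-33.991
  mode + wants cross > 0 → take C=(-1.2471,4.9973) (cross=33.991)
ex = (C−B)/|BC| = (-0.3935,0.9193); ey = (-0.9193,-0.3935)
P = B + -2.65·ex + 0.82·ey = (2.5832,-6.0355)

2.58 -6.04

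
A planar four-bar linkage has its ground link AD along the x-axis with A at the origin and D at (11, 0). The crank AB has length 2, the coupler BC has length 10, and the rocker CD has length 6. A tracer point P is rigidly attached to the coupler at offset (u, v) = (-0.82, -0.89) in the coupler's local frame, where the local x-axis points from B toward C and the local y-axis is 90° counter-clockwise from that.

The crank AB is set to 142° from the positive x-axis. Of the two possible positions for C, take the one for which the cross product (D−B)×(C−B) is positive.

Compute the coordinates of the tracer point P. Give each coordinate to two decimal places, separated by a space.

A=(0,0), D=(11.00,0)
B = A + 2.00·(cos142°, sin142°) = (-1.5760, 1.2313)
|BD| = 12.6362
circle(B,10.00) ∩ circle(D,6.00): a=8.8505, h=4.6550
  candidates: C₊=(7.6860,5.0017) cross=58.821; C₋=(6.7788,-4.2639) cross=-58.821
  mode + wants cross > 0 → take C=(7.6860,5.0017) (cross=58.821)
ex = (C−B)/|BC| = (0.9262,0.3770); ey = (-0.3770,0.9262)
P = B + -0.82·ex + -0.89·ey = (-1.9999,0.0978)

-2.00 0.10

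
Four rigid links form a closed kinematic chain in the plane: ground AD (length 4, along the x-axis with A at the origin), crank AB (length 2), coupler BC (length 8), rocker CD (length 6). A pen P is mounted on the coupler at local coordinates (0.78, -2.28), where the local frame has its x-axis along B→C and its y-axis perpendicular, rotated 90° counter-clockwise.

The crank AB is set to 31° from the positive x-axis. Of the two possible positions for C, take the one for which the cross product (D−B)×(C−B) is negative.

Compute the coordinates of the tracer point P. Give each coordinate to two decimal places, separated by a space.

A=(0,0), D=(4.00,0)
B = A + 2.00·(cos31°, sin31°) = (1.7143, 1.0301)
|BD| = 2.5071
circle(B,8.00) ∩ circle(D,6.00): a=6.8378, h=4.1527
  candidates: C₊=(9.6545,2.0066) cross=10.411; C₋=(6.2421,-5.5654) cross=-10.411
  mode - wants cross < 0 → take C=(6.2421,-5.5654) (cross=-10.411)
ex = (C−B)/|BC| = (0.5660,-0.8244); ey = (0.8244,0.5660)
P = B + 0.78·ex + -2.28·ey = (0.2761,-0.9034)

0.28 -0.90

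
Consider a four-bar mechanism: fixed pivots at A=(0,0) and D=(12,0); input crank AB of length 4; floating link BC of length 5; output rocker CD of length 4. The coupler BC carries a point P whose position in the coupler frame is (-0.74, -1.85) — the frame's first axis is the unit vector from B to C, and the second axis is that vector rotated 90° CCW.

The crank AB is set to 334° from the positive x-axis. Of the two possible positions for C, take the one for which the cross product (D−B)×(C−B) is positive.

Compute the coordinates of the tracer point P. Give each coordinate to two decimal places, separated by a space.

A=(0,0), D=(12.00,0)
B = A + 4.00·(cos334°, sin334°) = (3.5952, -1.7535)
|BD| = 8.5858
circle(B,5.00) ∩ circle(D,4.00): a=4.8170, h=1.3403
  candidates: C₊=(8.0369,0.5423) cross=11.507; C₋=(8.5844,-2.0817) cross=-11.507
  mode + wants cross > 0 → take C=(8.0369,0.5423) (cross=11.507)
ex = (C−B)/|BC| = (0.8884,0.4592); ey = (-0.4592,0.8884)
P = B + -0.74·ex + -1.85·ey = (3.7872,-3.7367)

3.79 -3.74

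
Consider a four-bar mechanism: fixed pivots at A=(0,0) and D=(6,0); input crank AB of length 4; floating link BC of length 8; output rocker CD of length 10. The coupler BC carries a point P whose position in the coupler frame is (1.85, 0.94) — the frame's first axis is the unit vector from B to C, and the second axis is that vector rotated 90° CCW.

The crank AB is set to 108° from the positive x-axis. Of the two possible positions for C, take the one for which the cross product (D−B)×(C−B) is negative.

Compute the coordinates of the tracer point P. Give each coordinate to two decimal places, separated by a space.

-0.78 1.78

A=(0,0), D=(6.00,0)
B = A + 4.00·(cos108°, sin108°) = (-1.2361, 3.8042)
|BD| = 8.1751
circle(B,8.00) ∩ circle(D,10.00): a=1.8858, h=7.7746
  candidates: C₊=(4.0509,9.8082) cross=63.558; C₋=(-3.1847,-3.9548) cross=-63.558
  mode - wants cross < 0 → take C=(-3.1847,-3.9548) (cross=-63.558)
ex = (C−B)/|BC| = (-0.2436,-0.9699); ey = (0.9699,-0.2436)
P = B + 1.85·ex + 0.94·ey = (-0.7750,1.7810)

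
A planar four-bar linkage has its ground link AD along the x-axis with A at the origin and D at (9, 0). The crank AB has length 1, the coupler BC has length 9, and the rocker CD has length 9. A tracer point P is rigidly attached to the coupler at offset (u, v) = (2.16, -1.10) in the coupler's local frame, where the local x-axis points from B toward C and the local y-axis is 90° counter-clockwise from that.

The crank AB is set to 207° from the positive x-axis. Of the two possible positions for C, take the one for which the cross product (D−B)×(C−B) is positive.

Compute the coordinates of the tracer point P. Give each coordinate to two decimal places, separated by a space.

1.16 0.84

A=(0,0), D=(9.00,0)
B = A + 1.00·(cos207°, sin207°) = (-0.8910, -0.4540)
|BD| = 9.9014
circle(B,9.00) ∩ circle(D,9.00): a=4.9507, h=7.5160
  candidates: C₊=(3.7099,7.2811) cross=74.419; C₋=(4.3991,-7.7351) cross=-74.419
  mode + wants cross > 0 → take C=(3.7099,7.2811) (cross=74.419)
ex = (C−B)/|BC| = (0.5112,0.8595); ey = (-0.8595,0.5112)
P = B + 2.16·ex + -1.10·ey = (1.1586,0.8401)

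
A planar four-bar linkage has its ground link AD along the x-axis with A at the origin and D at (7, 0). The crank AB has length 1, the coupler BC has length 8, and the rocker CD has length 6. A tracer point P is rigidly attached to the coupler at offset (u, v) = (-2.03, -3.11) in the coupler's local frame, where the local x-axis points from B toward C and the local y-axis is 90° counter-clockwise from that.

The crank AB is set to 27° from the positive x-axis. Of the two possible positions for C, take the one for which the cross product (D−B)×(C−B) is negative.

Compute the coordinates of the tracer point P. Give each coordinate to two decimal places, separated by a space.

-2.81 0.16

A=(0,0), D=(7.00,0)
B = A + 1.00·(cos27°, sin27°) = (0.8910, 0.4540)
|BD| = 6.1258
circle(B,8.00) ∩ circle(D,6.00): a=5.3483, h=5.9494
  candidates: C₊=(6.6655,5.9907) cross=36.445; C₋=(5.7837,-5.8754) cross=-36.445
  mode - wants cross < 0 → take C=(5.7837,-5.8754) (cross=-36.445)
ex = (C−B)/|BC| = (0.6116,-0.7912); ey = (0.7912,0.6116)
P = B + -2.03·ex + -3.11·ey = (-2.8111,0.1580)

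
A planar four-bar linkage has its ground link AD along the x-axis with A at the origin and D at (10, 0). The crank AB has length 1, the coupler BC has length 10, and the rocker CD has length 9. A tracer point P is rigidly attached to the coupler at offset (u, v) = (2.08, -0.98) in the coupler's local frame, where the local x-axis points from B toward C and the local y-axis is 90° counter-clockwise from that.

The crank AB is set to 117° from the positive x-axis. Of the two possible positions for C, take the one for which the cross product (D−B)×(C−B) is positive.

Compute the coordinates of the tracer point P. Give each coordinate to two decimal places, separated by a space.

1.68 1.75

A=(0,0), D=(10.00,0)
B = A + 1.00·(cos117°, sin117°) = (-0.4540, 0.8910)
|BD| = 10.4919
circle(B,10.00) ∩ circle(D,9.00): a=6.1514, h=7.8842
  candidates: C₊=(6.3447,8.2243) cross=82.720; C₋=(5.0056,-7.4871) cross=-82.720
  mode + wants cross > 0 → take C=(6.3447,8.2243) (cross=82.720)
ex = (C−B)/|BC| = (0.6799,0.7333); ey = (-0.7333,0.6799)
P = B + 2.08·ex + -0.98·ey = (1.6788,1.7501)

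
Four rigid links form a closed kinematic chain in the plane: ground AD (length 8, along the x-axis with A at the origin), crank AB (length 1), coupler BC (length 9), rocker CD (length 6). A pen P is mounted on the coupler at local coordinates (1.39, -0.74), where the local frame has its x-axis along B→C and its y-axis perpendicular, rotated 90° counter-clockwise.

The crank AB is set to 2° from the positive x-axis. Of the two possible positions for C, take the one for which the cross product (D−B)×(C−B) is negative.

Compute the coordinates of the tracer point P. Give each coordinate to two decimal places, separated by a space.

1.54 -1.45

A=(0,0), D=(8.00,0)
B = A + 1.00·(cos2°, sin2°) = (0.9994, 0.0349)
|BD| = 7.0007
circle(B,9.00) ∩ circle(D,6.00): a=6.7143, h=5.9932
  candidates: C₊=(7.7435,5.9945) cross=41.956; C₋=(7.6837,-5.9917) cross=-41.956
  mode - wants cross < 0 → take C=(7.6837,-5.9917) (cross=-41.956)
ex = (C−B)/|BC| = (0.7427,-0.6696); ey = (0.6696,0.7427)
P = B + 1.39·ex + -0.74·ey = (1.5362,-1.4455)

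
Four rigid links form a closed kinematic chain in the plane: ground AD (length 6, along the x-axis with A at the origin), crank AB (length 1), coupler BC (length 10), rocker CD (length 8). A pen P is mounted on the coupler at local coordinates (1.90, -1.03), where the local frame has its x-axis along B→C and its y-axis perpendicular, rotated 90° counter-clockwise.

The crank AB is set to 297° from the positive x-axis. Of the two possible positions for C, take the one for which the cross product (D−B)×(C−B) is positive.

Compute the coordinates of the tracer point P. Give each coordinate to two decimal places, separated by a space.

2.25 0.31

A=(0,0), D=(6.00,0)
B = A + 1.00·(cos297°, sin297°) = (0.4540, -0.8910)
|BD| = 5.6171
circle(B,10.00) ∩ circle(D,8.00): a=6.0130, h=7.9902
  candidates: C₊=(5.1235,7.9518) cross=44.882; C₋=(7.6583,-7.8262) cross=-44.882
  mode + wants cross > 0 → take C=(5.1235,7.9518) (cross=44.882)
ex = (C−B)/|BC| = (0.4669,0.8843); ey = (-0.8843,0.4669)
P = B + 1.90·ex + -1.03·ey = (2.2520,0.3082)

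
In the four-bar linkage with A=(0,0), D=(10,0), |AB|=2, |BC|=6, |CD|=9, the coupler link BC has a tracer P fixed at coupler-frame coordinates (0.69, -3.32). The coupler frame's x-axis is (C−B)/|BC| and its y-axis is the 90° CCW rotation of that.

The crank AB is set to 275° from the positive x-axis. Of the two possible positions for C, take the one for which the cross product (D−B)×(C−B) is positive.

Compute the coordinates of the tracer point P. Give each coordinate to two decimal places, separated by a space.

A=(0,0), D=(10.00,0)
B = A + 2.00·(cos275°, sin275°) = (0.1743, -1.9924)
|BD| = 10.0257
circle(B,6.00) ∩ circle(D,9.00): a=2.7686, h=5.3231
  candidates: C₊=(1.8298,3.7747) cross=53.367; C₋=(3.9455,-6.6591) cross=-53.367
  mode + wants cross > 0 → take C=(1.8298,3.7747) (cross=53.367)
ex = (C−B)/|BC| = (0.2759,0.9612); ey = (-0.9612,0.2759)
P = B + 0.69·ex + -3.32·ey = (3.5558,-2.2452)

3.56 -2.25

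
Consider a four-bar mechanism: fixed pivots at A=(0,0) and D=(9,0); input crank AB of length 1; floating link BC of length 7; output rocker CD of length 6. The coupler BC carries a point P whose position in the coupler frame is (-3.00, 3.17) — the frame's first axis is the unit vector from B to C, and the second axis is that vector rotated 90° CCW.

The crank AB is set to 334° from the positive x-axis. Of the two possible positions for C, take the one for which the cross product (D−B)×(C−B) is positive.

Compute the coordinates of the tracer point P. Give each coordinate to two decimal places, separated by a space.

A=(0,0), D=(9.00,0)
B = A + 1.00·(cos334°, sin334°) = (0.8988, -0.4384)
|BD| = 8.1131
circle(B,7.00) ∩ circle(D,6.00): a=4.8577, h=5.0401
  candidates: C₊=(5.4771,4.8568) cross=40.891; C₋=(6.0217,-5.2086) cross=-40.891
  mode + wants cross > 0 → take C=(5.4771,4.8568) (cross=40.891)
ex = (C−B)/|BC| = (0.6540,0.7565); ey = (-0.7565,0.6540)
P = B + -3.00·ex + 3.17·ey = (-3.4613,-0.6344)

-3.46 -0.63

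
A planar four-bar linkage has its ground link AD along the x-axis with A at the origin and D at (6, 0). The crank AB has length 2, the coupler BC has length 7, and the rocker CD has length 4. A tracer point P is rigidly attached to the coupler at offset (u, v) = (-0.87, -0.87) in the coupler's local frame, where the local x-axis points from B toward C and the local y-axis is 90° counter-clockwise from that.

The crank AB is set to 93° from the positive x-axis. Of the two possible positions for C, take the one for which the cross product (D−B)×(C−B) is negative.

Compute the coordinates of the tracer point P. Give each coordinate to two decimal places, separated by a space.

-1.32 2.16

A=(0,0), D=(6.00,0)
B = A + 2.00·(cos93°, sin93°) = (-0.1047, 1.9973)
|BD| = 6.4231
circle(B,7.00) ∩ circle(D,4.00): a=5.7804, h=3.9480
  candidates: C₊=(6.6168,3.9522) cross=25.359; C₋=(4.1615,-3.5525) cross=-25.359
  mode - wants cross < 0 → take C=(4.1615,-3.5525) (cross=-25.359)
ex = (C−B)/|BC| = (0.6095,-0.7928); ey = (0.7928,0.6095)
P = B + -0.87·ex + -0.87·ey = (-1.3247,2.1568)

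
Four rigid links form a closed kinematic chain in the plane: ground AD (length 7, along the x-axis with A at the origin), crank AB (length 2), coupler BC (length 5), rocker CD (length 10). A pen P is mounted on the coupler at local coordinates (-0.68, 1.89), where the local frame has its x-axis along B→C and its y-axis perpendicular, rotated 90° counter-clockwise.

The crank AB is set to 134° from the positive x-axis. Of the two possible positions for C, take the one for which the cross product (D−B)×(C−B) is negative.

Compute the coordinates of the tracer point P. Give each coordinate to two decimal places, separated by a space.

0.60 1.73

A=(0,0), D=(7.00,0)
B = A + 2.00·(cos134°, sin134°) = (-1.3893, 1.4387)
|BD| = 8.5118
circle(B,5.00) ∩ circle(D,10.00): a=-0.1498, h=4.9978
  candidates: C₊=(-0.6922,6.3898) cross=42.540; C₋=(-2.3817,-3.4619) cross=-42.540
  mode - wants cross < 0 → take C=(-2.3817,-3.4619) (cross=-42.540)
ex = (C−B)/|BC| = (-0.1985,-0.9801); ey = (0.9801,-0.1985)
P = B + -0.68·ex + 1.89·ey = (0.5980,1.7300)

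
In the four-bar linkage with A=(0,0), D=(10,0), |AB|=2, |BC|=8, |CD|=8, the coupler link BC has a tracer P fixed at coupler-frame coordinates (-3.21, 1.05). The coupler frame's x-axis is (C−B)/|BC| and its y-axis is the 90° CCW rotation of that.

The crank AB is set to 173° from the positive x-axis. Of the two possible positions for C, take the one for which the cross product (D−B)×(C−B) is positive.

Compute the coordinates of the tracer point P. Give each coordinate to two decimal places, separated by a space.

A=(0,0), D=(10.00,0)
B = A + 2.00·(cos173°, sin173°) = (-1.9851, 0.2437)
|BD| = 11.9876
circle(B,8.00) ∩ circle(D,8.00): a=5.9938, h=5.2985
  candidates: C₊=(4.1152,5.4193) cross=63.517; C₋=(3.8997,-5.1756) cross=-63.517
  mode + wants cross > 0 → take C=(4.1152,5.4193) (cross=63.517)
ex = (C−B)/|BC| = (0.7625,0.6469); ey = (-0.6469,0.7625)
P = B + -3.21·ex + 1.05·ey = (-5.1121,-1.0323)

-5.11 -1.03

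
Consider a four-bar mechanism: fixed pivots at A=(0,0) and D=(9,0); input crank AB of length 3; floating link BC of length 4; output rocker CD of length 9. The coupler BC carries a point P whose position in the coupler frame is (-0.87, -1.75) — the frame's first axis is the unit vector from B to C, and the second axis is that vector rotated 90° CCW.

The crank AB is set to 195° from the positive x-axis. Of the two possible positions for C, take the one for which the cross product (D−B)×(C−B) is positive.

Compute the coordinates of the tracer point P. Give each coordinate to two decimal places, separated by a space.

-2.45 -2.68

A=(0,0), D=(9.00,0)
B = A + 3.00·(cos195°, sin195°) = (-2.8978, -0.7765)
|BD| = 11.9231
circle(B,4.00) ∩ circle(D,9.00): a=3.2357, h=2.3516
  candidates: C₊=(0.1780,1.7809) cross=28.038; C₋=(0.4842,-2.9123) cross=-28.038
  mode + wants cross > 0 → take C=(0.1780,1.7809) (cross=28.038)
ex = (C−B)/|BC| = (0.7689,0.6393); ey = (-0.6393,0.7689)
P = B + -0.87·ex + -1.75·ey = (-2.4479,-2.6783)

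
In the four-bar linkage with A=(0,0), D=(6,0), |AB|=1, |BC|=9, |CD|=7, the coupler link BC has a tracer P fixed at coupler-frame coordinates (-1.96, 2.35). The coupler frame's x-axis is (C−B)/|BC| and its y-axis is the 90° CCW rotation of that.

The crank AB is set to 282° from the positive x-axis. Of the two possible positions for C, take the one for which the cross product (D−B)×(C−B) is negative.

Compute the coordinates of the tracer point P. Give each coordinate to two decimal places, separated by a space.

0.29 2.08

A=(0,0), D=(6.00,0)
B = A + 1.00·(cos282°, sin282°) = (0.2079, -0.9781)
|BD| = 5.8741
circle(B,9.00) ∩ circle(D,7.00): a=5.6609, h=6.9968
  candidates: C₊=(4.6247,6.8636) cross=41.100; C₋=(6.9548,-6.9346) cross=-41.100
  mode - wants cross < 0 → take C=(6.9548,-6.9346) (cross=-41.100)
ex = (C−B)/|BC| = (0.7497,-0.6618); ey = (0.6618,0.7497)
P = B + -1.96·ex + 2.35·ey = (0.2939,2.0807)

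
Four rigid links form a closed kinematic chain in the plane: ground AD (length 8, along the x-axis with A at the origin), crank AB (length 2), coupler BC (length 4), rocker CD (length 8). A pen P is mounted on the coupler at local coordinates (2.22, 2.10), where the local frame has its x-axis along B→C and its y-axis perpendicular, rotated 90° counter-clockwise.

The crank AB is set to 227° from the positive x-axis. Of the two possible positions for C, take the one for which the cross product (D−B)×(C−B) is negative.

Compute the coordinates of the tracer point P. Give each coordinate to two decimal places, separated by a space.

1.68 -1.69

A=(0,0), D=(8.00,0)
B = A + 2.00·(cos227°, sin227°) = (-1.3640, -1.4627)
|BD| = 9.4775
circle(B,4.00) ∩ circle(D,8.00): a=2.2065, h=3.3364
  candidates: C₊=(0.3011,2.1742) cross=31.621; C₋=(1.3310,-4.4186) cross=-31.621
  mode - wants cross < 0 → take C=(1.3310,-4.4186) (cross=-31.621)
ex = (C−B)/|BC| = (0.6737,-0.7390); ey = (0.7390,0.6737)
P = B + 2.22·ex + 2.10·ey = (1.6835,-1.6884)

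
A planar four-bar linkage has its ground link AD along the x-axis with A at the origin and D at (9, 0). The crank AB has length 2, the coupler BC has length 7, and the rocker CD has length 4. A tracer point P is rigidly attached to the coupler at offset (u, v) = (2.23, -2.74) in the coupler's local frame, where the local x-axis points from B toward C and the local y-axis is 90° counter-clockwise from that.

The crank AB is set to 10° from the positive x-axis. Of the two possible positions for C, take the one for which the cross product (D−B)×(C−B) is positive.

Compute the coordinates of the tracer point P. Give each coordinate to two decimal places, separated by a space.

5.28 -0.89

A=(0,0), D=(9.00,0)
B = A + 2.00·(cos10°, sin10°) = (1.9696, 0.3473)
|BD| = 7.0390
circle(B,7.00) ∩ circle(D,4.00): a=5.8636, h=3.8234
  candidates: C₊=(8.0147,3.8767) cross=26.913; C₋=(7.6374,-3.7608) cross=-26.913
  mode + wants cross > 0 → take C=(8.0147,3.8767) (cross=26.913)
ex = (C−B)/|BC| = (0.8636,0.5042); ey = (-0.5042,0.8636)
P = B + 2.23·ex + -2.74·ey = (5.2769,-0.8945)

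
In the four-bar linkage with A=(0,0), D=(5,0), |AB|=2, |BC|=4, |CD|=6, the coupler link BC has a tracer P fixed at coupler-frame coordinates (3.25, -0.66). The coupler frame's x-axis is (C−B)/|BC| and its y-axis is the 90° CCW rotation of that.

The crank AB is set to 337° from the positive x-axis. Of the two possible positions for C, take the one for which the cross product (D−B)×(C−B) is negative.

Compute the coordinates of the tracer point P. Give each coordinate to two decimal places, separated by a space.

A=(0,0), D=(5.00,0)
B = A + 2.00·(cos337°, sin337°) = (1.8410, -0.7815)
|BD| = 3.2542
circle(B,4.00) ∩ circle(D,6.00): a=-1.4458, h=3.7296
  candidates: C₊=(-0.4581,2.4918) cross=12.137; C₋=(1.3331,-4.7491) cross=-12.137
  mode - wants cross < 0 → take C=(1.3331,-4.7491) (cross=-12.137)
ex = (C−B)/|BC| = (-0.1270,-0.9919); ey = (0.9919,-0.1270)
P = B + 3.25·ex + -0.66·ey = (0.7737,-3.9213)

0.77 -3.92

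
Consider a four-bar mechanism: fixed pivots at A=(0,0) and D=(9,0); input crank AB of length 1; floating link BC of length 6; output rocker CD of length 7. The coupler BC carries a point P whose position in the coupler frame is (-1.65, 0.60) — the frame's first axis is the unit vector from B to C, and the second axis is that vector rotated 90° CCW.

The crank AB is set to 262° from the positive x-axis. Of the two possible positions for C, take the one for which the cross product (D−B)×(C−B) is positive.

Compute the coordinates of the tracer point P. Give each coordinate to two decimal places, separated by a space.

-1.56 -2.02

A=(0,0), D=(9.00,0)
B = A + 1.00·(cos262°, sin262°) = (-0.1392, -0.9903)
|BD| = 9.1927
circle(B,6.00) ∩ circle(D,7.00): a=3.8892, h=4.5688
  candidates: C₊=(3.2353,3.9709) cross=41.999; C₋=(4.2196,-5.1135) cross=-41.999
  mode + wants cross > 0 → take C=(3.2353,3.9709) (cross=41.999)
ex = (C−B)/|BC| = (0.5624,0.8269); ey = (-0.8269,0.5624)
P = B + -1.65·ex + 0.60·ey = (-1.5633,-2.0171)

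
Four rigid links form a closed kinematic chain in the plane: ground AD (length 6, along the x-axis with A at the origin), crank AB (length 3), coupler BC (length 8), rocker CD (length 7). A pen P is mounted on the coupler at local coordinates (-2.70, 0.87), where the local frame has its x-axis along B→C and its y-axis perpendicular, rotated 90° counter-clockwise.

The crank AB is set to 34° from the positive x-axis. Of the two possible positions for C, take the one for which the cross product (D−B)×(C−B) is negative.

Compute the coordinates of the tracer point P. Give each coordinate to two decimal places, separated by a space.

3.19 4.42

A=(0,0), D=(6.00,0)
B = A + 3.00·(cos34°, sin34°) = (2.4871, 1.6776)
|BD| = 3.8929
circle(B,8.00) ∩ circle(D,7.00): a=3.8730, h=7.0000
  candidates: C₊=(8.9986,6.3252) cross=27.250; C₋=(2.9656,-6.3081) cross=-27.250
  mode - wants cross < 0 → take C=(2.9656,-6.3081) (cross=-27.250)
ex = (C−B)/|BC| = (0.0598,-0.9982); ey = (0.9982,0.0598)
P = B + -2.70·ex + 0.87·ey = (3.1941,4.4248)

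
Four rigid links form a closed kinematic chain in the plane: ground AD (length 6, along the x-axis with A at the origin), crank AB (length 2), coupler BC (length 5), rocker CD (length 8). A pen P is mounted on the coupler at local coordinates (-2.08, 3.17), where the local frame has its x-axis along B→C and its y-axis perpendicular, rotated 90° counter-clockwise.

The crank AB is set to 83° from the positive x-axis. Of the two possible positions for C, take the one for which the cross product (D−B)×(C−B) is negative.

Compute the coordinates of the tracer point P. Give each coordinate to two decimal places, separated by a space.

3.95 2.80

A=(0,0), D=(6.00,0)
B = A + 2.00·(cos83°, sin83°) = (0.2437, 1.9851)
|BD| = 6.0889
circle(B,5.00) ∩ circle(D,8.00): a=-0.1581, h=4.9975
  candidates: C₊=(1.7236,6.7611) cross=30.429; C₋=(-1.5350,-2.6878) cross=-30.429
  mode - wants cross < 0 → take C=(-1.5350,-2.6878) (cross=-30.429)
ex = (C−B)/|BC| = (-0.3557,-0.9346); ey = (0.9346,-0.3557)
P = B + -2.08·ex + 3.17·ey = (3.9463,2.8013)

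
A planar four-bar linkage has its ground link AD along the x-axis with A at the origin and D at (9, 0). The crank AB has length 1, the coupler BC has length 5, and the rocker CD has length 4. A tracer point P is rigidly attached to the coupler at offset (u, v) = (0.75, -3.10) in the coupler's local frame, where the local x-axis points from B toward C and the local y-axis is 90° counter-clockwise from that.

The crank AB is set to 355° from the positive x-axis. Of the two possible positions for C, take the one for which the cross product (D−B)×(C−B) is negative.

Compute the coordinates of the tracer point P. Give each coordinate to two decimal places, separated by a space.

A=(0,0), D=(9.00,0)
B = A + 1.00·(cos355°, sin355°) = (0.9962, -0.0872)
|BD| = 8.0043
circle(B,5.00) ∩ circle(D,4.00): a=4.5643, h=2.0413
  candidates: C₊=(5.5380,2.0037) cross=16.339; C₋=(5.5825,-2.0786) cross=-16.339
  mode - wants cross < 0 → take C=(5.5825,-2.0786) (cross=-16.339)
ex = (C−B)/|BC| = (0.9173,-0.3983); ey = (0.3983,0.9173)
P = B + 0.75·ex + -3.10·ey = (0.4494,-3.2294)

0.45 -3.23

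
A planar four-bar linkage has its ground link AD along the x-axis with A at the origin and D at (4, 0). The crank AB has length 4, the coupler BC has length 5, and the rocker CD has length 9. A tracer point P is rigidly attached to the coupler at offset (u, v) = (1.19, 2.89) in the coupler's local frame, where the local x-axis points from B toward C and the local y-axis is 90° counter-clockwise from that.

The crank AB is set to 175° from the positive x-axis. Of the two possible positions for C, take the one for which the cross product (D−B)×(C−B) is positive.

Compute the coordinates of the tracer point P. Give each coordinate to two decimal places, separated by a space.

-6.68 1.94

A=(0,0), D=(4.00,0)
B = A + 4.00·(cos175°, sin175°) = (-3.9848, 0.3486)
|BD| = 7.9924
circle(B,5.00) ∩ circle(D,9.00): a=0.4929, h=4.9756
  candidates: C₊=(-3.2754,5.2980) cross=39.767; C₋=(-3.7094,-4.6438) cross=-39.767
  mode + wants cross > 0 → take C=(-3.2754,5.2980) (cross=39.767)
ex = (C−B)/|BC| = (0.1419,0.9899); ey = (-0.9899,0.1419)
P = B + 1.19·ex + 2.89·ey = (-6.6767,1.9366)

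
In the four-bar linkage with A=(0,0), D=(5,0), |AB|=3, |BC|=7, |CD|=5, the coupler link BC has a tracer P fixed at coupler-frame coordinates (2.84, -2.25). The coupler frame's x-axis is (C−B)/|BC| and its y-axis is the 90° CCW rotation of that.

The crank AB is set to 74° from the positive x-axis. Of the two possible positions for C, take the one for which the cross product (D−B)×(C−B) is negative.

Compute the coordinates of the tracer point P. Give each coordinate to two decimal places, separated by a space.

A=(0,0), D=(5.00,0)
B = A + 3.00·(cos74°, sin74°) = (0.8269, 2.8838)
|BD| = 5.0726
circle(B,7.00) ∩ circle(D,5.00): a=4.9019, h=4.9971
  candidates: C₊=(7.7005,4.2080) cross=25.348; C₋=(2.0188,-4.0140) cross=-25.348
  mode - wants cross < 0 → take C=(2.0188,-4.0140) (cross=-25.348)
ex = (C−B)/|BC| = (0.1703,-0.9854); ey = (0.9854,0.1703)
P = B + 2.84·ex + -2.25·ey = (-0.9067,-0.2978)

-0.91 -0.30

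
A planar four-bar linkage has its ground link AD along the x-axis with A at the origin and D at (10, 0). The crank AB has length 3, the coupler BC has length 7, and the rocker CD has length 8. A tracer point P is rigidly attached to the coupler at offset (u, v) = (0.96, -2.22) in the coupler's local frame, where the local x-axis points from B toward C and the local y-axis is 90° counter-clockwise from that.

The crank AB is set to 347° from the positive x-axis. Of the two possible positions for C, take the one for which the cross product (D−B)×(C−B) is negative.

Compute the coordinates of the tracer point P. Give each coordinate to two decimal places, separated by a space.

A=(0,0), D=(10.00,0)
B = A + 3.00·(cos347°, sin347°) = (2.9231, -0.6749)
|BD| = 7.1090
circle(B,7.00) ∩ circle(D,8.00): a=2.4995, h=6.5385
  candidates: C₊=(4.7906,6.0714) cross=46.482; C₋=(6.0320,-6.9466) cross=-46.482
  mode - wants cross < 0 → take C=(6.0320,-6.9466) (cross=-46.482)
ex = (C−B)/|BC| = (0.4441,-0.8960); ey = (0.8960,0.4441)
P = B + 0.96·ex + -2.22·ey = (1.3604,-2.5209)

1.36 -2.52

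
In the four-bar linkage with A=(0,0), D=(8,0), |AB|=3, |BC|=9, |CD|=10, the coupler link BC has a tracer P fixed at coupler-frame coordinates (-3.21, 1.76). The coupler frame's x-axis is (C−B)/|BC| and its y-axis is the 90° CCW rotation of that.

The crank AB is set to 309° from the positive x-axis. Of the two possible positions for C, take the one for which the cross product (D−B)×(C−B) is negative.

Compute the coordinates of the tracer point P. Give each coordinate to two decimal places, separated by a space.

A=(0,0), D=(8.00,0)
B = A + 3.00·(cos309°, sin309°) = (1.8880, -2.3314)
|BD| = 6.5416
circle(B,9.00) ∩ circle(D,10.00): a=1.8186, h=8.8144
  candidates: C₊=(0.4457,6.5522) cross=57.660; C₋=(6.7286,-9.9188) cross=-57.660
  mode - wants cross < 0 → take C=(6.7286,-9.9188) (cross=-57.660)
ex = (C−B)/|BC| = (0.5378,-0.8430); ey = (0.8430,0.5378)
P = B + -3.21·ex + 1.76·ey = (1.6452,1.3213)

1.65 1.32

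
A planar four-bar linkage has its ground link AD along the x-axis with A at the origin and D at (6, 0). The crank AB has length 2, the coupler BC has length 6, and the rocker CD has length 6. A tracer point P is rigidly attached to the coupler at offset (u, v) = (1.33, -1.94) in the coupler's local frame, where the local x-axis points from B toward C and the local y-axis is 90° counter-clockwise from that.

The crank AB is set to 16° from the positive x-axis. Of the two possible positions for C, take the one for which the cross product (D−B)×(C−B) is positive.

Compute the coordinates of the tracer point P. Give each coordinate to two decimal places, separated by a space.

4.26 0.82

A=(0,0), D=(6.00,0)
B = A + 2.00·(cos16°, sin16°) = (1.9225, 0.5513)
|BD| = 4.1146
circle(B,6.00) ∩ circle(D,6.00): a=2.0573, h=5.6363
  candidates: C₊=(4.7164,5.8611) cross=23.191; C₋=(3.2061,-5.3098) cross=-23.191
  mode + wants cross > 0 → take C=(4.7164,5.8611) (cross=23.191)
ex = (C−B)/|BC| = (0.4656,0.8850); ey = (-0.8850,0.4656)
P = B + 1.33·ex + -1.94·ey = (4.2587,0.8249)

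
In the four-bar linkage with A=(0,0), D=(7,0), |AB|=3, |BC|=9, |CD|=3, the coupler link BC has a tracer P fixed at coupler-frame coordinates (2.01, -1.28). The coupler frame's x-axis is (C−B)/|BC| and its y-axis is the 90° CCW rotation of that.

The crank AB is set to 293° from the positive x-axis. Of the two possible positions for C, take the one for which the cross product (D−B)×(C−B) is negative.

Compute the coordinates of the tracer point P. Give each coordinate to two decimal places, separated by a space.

3.42 -3.54

A=(0,0), D=(7.00,0)
B = A + 3.00·(cos293°, sin293°) = (1.1722, -2.7615)
|BD| = 6.4490
circle(B,9.00) ∩ circle(D,3.00): a=8.8068, h=1.8549
  candidates: C₊=(8.3364,2.6859) cross=11.962; C₋=(9.9250,-0.6666) cross=-11.962
  mode - wants cross < 0 → take C=(9.9250,-0.6666) (cross=-11.962)
ex = (C−B)/|BC| = (0.9725,0.2328); ey = (-0.2328,0.9725)
P = B + 2.01·ex + -1.28·ey = (3.4249,-3.5385)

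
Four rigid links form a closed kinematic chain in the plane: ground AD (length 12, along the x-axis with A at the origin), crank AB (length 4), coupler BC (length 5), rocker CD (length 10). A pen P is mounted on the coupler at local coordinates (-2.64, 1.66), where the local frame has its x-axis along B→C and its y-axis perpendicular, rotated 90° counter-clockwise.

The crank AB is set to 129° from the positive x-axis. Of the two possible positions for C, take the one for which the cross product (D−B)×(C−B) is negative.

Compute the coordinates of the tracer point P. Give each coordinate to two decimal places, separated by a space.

-4.27 5.69

A=(0,0), D=(12.00,0)
B = A + 4.00·(cos129°, sin129°) = (-2.5173, 3.1086)
|BD| = 14.8464
circle(B,5.00) ∩ circle(D,10.00): a=4.8973, h=1.0081
  candidates: C₊=(2.4826,3.0689) cross=14.967; C₋=(2.0604,1.0974) cross=-14.967
  mode - wants cross < 0 → take C=(2.0604,1.0974) (cross=-14.967)
ex = (C−B)/|BC| = (0.9155,-0.4022); ey = (0.4022,0.9155)
P = B + -2.64·ex + 1.66·ey = (-4.2666,5.6903)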